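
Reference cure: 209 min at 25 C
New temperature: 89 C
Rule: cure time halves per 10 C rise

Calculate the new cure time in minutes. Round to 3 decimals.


factor = 2^((89-25)/10) = 84.4485
t_new = 209 / 84.4485 = 2.475 min

2.475


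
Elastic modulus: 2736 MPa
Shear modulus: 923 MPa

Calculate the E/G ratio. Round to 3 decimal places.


E / G = 2736 / 923 = 2.964

2.964


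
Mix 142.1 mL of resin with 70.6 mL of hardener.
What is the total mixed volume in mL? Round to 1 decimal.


Total = 142.1 + 70.6 = 212.7 mL

212.7


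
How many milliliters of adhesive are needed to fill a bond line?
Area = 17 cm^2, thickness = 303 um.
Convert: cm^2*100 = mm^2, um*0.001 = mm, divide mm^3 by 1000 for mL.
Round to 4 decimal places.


= (17 * 100) * (303 * 0.001) / 1000
= 0.5151 mL

0.5151


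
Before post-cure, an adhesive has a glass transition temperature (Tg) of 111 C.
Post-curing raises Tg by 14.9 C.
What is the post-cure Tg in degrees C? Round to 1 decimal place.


Tg_post = Tg_base + delta_Tg
= 111 + 14.9
= 125.9 C

125.9


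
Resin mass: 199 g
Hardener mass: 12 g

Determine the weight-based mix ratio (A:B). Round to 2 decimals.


Ratio = 199 / 12 = 16.58

16.58


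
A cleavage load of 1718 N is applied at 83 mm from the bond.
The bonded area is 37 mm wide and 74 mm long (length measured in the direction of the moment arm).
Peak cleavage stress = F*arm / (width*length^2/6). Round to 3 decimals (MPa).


Moment = 1718 * 83 = 142594 N*mm
Section modulus = 37 * 5476 / 6 = 202612 / 6 mm^3
Stress = 142594 / (202612 / 6) = 855564 / 202612
= 4.223 MPa

4.223


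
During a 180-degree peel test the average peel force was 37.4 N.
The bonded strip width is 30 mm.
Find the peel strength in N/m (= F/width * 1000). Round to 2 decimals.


Peel strength = F/width * 1000
= 37.4 / 30 * 1000
= 1246.67 N/m

1246.67


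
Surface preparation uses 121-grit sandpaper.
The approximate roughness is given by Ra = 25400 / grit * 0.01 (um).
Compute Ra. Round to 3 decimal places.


Ra = 25400 / 121 * 0.01
= 254 / 121
= 2.099 um

2.099


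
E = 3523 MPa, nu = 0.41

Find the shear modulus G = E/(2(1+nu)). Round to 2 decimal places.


G = 3523 / (2 * 1.41)
= 1249.29 MPa

1249.29


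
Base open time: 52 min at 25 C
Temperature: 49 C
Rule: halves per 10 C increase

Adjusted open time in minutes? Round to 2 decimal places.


Acceleration = 2^((49-25)/10) = 5.2780
Open time = 52 / 5.2780 = 9.85 min

9.85


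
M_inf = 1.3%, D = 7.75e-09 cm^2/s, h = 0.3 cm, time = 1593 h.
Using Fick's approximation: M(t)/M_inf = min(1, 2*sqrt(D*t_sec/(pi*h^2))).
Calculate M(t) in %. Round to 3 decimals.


t = 5734800 s
ratio = min(1, 2*sqrt(7.75e-09*5734800/(pi*0.0900)))
= 0.792946
M(t) = 1.3 * 0.792946 = 1.031%

1.031


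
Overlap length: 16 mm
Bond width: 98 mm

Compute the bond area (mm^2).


Bond area = 16 * 98 = 1568 mm^2

1568


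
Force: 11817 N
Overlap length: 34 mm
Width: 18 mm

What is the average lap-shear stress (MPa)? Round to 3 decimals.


Average shear stress = F / (overlap * width)
= 11817 / (34 * 18)
= 19.309 MPa

19.309


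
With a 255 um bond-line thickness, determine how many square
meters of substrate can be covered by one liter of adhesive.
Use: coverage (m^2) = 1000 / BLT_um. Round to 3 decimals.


Coverage = 1000 / 255 = 3.922 m^2

3.922


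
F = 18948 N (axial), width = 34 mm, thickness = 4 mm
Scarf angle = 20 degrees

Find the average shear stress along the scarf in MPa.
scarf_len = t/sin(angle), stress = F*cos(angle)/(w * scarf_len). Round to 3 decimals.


scarf_len = 4/sin(20 deg) = 11.6952
cos(20 deg) = 0.939693
stress = 18948*0.939693/(34*11.6952) = 44.778 MPa

44.778


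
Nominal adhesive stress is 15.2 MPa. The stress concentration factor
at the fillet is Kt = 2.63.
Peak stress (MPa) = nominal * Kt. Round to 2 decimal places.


Peak = 15.2 * 2.63 = 39.98 MPa

39.98


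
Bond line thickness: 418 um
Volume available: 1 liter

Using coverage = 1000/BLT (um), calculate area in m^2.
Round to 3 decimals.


1 L = 1e6 mm^3, thickness = 418 um = 0.418 mm
Area = 1e6 / 0.418 mm^2 = (1e6 / 0.418) / 1e6 m^2 = 1000 / 418 m^2
= 2.392 m^2

2.392


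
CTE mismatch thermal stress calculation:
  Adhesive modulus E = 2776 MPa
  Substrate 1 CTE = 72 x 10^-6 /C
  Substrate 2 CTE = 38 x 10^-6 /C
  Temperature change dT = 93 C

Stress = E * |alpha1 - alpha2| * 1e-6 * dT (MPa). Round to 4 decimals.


delta_alpha = |72 - 38| = 34 x 10^-6/C
Stress = 2776 * 34e-6 * 93
= 8.7777 MPa

8.7777


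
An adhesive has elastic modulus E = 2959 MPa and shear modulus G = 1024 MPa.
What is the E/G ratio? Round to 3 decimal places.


E/G = 2959 / 1024 = 2.890

2.890


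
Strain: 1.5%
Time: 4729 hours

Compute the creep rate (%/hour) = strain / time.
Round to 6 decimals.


Creep rate = 1.5 / 4729
= 0.000317 %/h

0.000317


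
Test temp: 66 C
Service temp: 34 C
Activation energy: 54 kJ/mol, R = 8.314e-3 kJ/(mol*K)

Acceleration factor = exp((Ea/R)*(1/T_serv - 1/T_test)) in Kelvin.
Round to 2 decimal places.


AF = exp((54/0.008314)*(1/307.15 - 1/339.15))
= 7.35

7.35


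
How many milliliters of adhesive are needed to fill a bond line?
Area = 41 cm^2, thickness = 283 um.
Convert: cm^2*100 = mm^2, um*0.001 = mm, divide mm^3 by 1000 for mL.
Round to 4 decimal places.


= (41 * 100) * (283 * 0.001) / 1000
= 1.1603 mL

1.1603


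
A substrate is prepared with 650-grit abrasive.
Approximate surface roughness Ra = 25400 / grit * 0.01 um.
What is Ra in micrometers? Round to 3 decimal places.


Ra = 25400 / 650 * 0.01 = 0.391 um

0.391


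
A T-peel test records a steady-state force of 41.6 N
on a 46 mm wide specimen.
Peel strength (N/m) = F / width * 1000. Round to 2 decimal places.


Peel strength = 41.6 / 46 * 1000
= 904.35 N/m

904.35


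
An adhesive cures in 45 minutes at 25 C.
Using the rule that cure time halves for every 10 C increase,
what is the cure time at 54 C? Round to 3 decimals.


Factor = 2^((54 - 25) / 10) = 7.4643
Cure time = 45 / 7.4643
= 6.029 minutes

6.029


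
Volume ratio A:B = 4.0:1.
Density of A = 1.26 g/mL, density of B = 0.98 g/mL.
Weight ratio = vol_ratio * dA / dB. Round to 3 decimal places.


Wt ratio = 4.0 * 1.26 / 0.98
= 5.143

5.143


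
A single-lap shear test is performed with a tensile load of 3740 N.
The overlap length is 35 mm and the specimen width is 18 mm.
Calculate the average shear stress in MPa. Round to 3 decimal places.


Shear stress = F / (overlap * width)
= 3740 / (35 * 18)
= 3740 / 630
= 5.937 MPa

5.937


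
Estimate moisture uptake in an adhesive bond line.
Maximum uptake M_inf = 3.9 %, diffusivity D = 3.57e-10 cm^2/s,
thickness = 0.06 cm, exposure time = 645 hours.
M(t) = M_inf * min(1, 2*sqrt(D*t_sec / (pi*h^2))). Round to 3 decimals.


Convert time: 645 h = 2322000 s
ratio = min(1, 2*sqrt(3.57e-10*2322000/(pi*0.06^2)))
= 0.541463
M(t) = 3.9 * 0.541463 = 2.112%

2.112


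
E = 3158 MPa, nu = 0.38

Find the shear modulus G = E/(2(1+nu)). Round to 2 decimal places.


G = 3158 / (2 * 1.38)
= 1144.20 MPa

1144.20


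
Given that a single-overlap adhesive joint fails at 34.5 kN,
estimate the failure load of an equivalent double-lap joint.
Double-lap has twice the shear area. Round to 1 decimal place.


Double-lap factor = 2
Expected load = 34.5 * 2 = 69.0 kN

69.0


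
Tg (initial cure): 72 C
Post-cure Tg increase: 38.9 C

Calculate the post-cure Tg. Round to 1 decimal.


Post-cure Tg = 72 + 38.9 = 110.9 C

110.9


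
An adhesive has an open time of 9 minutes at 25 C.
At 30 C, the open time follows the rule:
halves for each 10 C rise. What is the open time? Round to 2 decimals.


Factor = 2^((30-25)/10) = 1.4142
Open time = 9 / 1.4142 = 6.36 min

6.36


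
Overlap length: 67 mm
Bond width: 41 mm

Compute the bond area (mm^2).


Bond area = 67 * 41 = 2747 mm^2

2747


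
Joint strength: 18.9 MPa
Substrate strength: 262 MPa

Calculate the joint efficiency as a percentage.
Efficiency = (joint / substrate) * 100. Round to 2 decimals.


Efficiency = (18.9 / 262) * 100 = 7.21%

7.21


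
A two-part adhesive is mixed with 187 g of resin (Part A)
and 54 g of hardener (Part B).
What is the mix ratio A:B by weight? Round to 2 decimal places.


Mix ratio = mass_A / mass_B
= 187 / 54
= 3.46

3.46


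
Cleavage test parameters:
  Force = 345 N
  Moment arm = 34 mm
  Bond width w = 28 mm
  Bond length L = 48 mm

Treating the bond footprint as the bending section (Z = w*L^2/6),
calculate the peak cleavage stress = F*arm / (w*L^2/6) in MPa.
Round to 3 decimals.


M = 345 * 34 = 11730 N*mm
Z = 28 * 48^2 / 6 = 64512 / 6 mm^3
sigma = M / Z = 6 * 11730 / 64512 = 70380 / 64512
= 1.091 MPa

1.091


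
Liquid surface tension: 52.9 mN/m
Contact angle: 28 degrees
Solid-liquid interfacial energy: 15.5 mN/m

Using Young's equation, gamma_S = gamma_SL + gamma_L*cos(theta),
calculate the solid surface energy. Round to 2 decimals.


gamma_S = 15.5 + 52.9 * cos(28)
= 62.21 mN/m

62.21


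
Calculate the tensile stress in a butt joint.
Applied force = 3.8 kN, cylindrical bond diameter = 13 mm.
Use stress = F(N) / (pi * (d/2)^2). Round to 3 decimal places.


A = pi * 6.5^2 = 132.7323 mm^2
sigma = 3800.0 / 132.7323 = 28.629 MPa

28.629


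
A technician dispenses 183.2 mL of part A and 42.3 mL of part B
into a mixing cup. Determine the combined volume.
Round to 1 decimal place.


Combined volume = 183.2 + 42.3
= 225.5 mL

225.5


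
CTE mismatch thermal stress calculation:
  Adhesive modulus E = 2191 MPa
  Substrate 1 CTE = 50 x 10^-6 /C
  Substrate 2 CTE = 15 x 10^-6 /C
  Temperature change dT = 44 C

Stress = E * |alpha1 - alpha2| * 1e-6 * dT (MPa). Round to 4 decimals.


delta_alpha = |50 - 15| = 35 x 10^-6/C
Stress = 2191 * 35e-6 * 44
= 3.3741 MPa

3.3741


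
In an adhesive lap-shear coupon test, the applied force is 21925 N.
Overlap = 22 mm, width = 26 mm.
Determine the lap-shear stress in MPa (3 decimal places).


stress = F / (overlap * width)
= 21925 / (22 * 26)
= 38.330 MPa

38.330


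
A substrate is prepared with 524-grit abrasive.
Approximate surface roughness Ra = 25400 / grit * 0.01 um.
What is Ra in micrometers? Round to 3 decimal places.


Ra = 25400 / 524 * 0.01 = 0.485 um

0.485


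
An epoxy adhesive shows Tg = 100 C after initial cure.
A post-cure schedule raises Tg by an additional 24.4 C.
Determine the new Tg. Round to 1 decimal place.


New Tg = 100 + 24.4
= 124.4 C

124.4


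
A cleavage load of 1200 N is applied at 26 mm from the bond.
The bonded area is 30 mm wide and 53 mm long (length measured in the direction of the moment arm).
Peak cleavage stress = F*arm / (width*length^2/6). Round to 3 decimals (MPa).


Moment = 1200 * 26 = 31200 N*mm
Section modulus = 30 * 2809 / 6 = 84270 / 6 mm^3
Stress = 31200 / (84270 / 6) = 187200 / 84270
= 2.221 MPa

2.221


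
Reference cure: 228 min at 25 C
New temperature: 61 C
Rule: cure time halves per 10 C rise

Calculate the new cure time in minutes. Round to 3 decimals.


factor = 2^((61-25)/10) = 12.1257
t_new = 228 / 12.1257 = 18.803 min

18.803


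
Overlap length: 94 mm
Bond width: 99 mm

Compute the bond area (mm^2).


Bond area = 94 * 99 = 9306 mm^2

9306


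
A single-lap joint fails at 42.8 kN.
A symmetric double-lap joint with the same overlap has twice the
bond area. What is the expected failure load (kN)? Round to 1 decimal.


Double-lap load = 2 * 42.8 = 85.6 kN

85.6


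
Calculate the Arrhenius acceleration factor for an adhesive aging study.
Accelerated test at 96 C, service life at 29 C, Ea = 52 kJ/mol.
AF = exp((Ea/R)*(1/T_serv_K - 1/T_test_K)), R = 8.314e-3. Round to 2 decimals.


T_test = 369.15 K, T_serv = 302.15 K
Ea/R = 52 / 0.008314 = 6254.51
AF = exp(6254.51 * (1/302.15 - 1/369.15))
= 42.82

42.82


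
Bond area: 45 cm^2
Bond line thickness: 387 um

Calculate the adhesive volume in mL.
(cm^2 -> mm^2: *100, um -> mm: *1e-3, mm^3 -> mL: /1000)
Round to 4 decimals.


V = 45*100 * 387*1e-3 / 1000
= 1.7415 mL

1.7415


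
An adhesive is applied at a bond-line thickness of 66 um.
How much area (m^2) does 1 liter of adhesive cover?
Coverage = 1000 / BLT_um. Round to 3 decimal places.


Coverage = 1000 / 66 = 15.152 m^2

15.152


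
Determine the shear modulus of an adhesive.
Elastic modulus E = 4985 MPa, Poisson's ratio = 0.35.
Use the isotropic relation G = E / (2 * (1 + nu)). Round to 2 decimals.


G = 4985 / (2*(1+0.35)) = 4985 / 2.70
= 1846.30 MPa

1846.30


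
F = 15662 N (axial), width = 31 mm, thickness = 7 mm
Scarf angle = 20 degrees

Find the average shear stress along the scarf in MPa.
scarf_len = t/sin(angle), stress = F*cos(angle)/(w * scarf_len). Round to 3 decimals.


scarf_len = 7/sin(20 deg) = 20.4666
cos(20 deg) = 0.939693
stress = 15662*0.939693/(31*20.4666) = 23.197 MPa

23.197


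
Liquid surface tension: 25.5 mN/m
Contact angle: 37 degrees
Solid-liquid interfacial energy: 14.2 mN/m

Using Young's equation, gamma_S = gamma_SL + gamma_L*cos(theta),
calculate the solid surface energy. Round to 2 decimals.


gamma_S = 14.2 + 25.5 * cos(37)
= 34.57 mN/m

34.57


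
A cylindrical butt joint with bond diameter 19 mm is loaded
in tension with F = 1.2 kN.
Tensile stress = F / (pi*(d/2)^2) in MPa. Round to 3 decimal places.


Area = pi * (19/2)^2 = 283.5287 mm^2
Stress = 1.2*1000 / 283.5287
= 4.232 MPa

4.232


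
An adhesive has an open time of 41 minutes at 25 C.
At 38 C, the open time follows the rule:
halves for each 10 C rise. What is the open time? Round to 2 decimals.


Factor = 2^((38-25)/10) = 2.4623
Open time = 41 / 2.4623 = 16.65 min

16.65


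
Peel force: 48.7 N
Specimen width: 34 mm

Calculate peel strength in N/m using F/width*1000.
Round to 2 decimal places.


Peel strength = 48.7 / 34 * 1000 = 1432.35 N/m

1432.35


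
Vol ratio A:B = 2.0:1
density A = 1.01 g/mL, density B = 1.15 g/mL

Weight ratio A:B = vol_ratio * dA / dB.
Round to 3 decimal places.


Weight ratio = 2.0 * 1.01 / 1.15
= 1.757

1.757


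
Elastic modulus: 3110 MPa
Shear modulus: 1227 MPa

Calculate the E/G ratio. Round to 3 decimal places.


E / G = 3110 / 1227 = 2.535

2.535


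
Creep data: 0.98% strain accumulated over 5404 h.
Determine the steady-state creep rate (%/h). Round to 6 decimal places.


Rate = 0.98 / 5404 = 0.000181 %/h

0.000181


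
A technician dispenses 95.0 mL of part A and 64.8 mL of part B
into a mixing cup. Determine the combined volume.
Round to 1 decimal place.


Combined volume = 95.0 + 64.8
= 159.8 mL

159.8


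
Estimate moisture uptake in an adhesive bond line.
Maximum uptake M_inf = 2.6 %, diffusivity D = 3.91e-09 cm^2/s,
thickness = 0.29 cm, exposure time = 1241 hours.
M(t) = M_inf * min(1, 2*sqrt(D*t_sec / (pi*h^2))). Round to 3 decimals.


Convert time: 1241 h = 4467600 s
ratio = min(1, 2*sqrt(3.91e-09*4467600/(pi*0.29^2)))
= 0.514260
M(t) = 2.6 * 0.514260 = 1.337%

1.337


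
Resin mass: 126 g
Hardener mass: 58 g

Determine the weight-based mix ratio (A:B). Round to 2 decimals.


Ratio = 126 / 58 = 2.17

2.17


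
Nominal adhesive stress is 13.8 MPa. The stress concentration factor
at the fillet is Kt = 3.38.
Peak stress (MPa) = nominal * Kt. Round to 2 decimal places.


Peak = 13.8 * 3.38 = 46.64 MPa

46.64


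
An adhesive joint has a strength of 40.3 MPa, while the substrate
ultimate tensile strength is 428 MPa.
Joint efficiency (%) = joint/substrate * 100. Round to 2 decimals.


Efficiency = 40.3 / 428 * 100
= 9.42%

9.42


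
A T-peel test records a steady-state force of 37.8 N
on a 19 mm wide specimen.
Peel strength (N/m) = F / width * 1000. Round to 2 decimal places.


Peel strength = 37.8 / 19 * 1000
= 1989.47 N/m

1989.47


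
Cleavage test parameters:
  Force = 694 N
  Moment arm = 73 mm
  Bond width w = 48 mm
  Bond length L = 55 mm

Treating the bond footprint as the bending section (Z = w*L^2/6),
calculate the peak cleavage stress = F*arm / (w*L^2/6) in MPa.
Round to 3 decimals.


M = 694 * 73 = 50662 N*mm
Z = 48 * 55^2 / 6 = 145200 / 6 mm^3
sigma = M / Z = 6 * 50662 / 145200 = 303972 / 145200
= 2.093 MPa

2.093


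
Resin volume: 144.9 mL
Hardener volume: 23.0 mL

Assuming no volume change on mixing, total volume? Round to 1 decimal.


V_total = 144.9 + 23.0 = 167.9 mL

167.9


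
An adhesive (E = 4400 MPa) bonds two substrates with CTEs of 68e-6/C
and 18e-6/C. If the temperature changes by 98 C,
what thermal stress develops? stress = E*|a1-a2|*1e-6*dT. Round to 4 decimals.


Stress = 4400 * |68 - 18| * 1e-6 * 98
= 21.5600 MPa

21.5600


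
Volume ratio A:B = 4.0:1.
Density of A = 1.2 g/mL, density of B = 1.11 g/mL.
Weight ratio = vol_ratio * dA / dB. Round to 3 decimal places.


Wt ratio = 4.0 * 1.2 / 1.11
= 4.324

4.324


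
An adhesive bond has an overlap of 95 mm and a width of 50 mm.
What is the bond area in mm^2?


Bond area = overlap * width
= 95 * 50
= 4750 mm^2

4750


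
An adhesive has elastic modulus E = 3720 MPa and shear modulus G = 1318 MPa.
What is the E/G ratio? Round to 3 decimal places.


E/G = 3720 / 1318 = 2.822

2.822


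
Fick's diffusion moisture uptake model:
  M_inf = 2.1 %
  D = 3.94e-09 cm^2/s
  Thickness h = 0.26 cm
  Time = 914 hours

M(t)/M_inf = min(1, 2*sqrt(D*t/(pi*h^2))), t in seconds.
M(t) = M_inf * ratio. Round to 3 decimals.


t_sec = 914 * 3600 = 3290400
ratio = 2*sqrt(3.94e-09*3290400/(pi*0.26^2))
= min(1, 0.494145)
= 0.494145
M(t) = 2.1 * 0.494145 = 1.038 %

1.038


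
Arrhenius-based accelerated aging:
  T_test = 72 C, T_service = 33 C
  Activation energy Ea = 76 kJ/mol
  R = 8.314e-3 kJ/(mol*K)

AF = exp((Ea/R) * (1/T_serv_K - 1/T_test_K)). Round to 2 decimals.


T_test_K = 345.15, T_serv_K = 306.15
AF = exp((76/8.314e-3) * (1/306.15 - 1/345.15))
= 29.19

29.19


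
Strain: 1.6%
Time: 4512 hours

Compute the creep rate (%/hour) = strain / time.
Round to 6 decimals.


Creep rate = 1.6 / 4512
= 0.000355 %/h

0.000355


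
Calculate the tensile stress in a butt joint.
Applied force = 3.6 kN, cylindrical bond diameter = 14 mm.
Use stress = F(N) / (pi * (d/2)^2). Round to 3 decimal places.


A = pi * 7.0^2 = 153.9380 mm^2
sigma = 3600.0 / 153.9380 = 23.386 MPa

23.386


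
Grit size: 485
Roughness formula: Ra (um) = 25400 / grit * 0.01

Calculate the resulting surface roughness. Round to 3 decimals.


Ra = 25400 / 485 * 0.01
= 0.524 um

0.524


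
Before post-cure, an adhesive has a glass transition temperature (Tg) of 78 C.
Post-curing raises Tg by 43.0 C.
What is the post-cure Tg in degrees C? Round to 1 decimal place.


Tg_post = Tg_base + delta_Tg
= 78 + 43.0
= 121.0 C

121.0


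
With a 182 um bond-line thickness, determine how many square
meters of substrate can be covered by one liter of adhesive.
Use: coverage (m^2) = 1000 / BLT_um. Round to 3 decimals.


Coverage = 1000 / 182 = 5.495 m^2

5.495


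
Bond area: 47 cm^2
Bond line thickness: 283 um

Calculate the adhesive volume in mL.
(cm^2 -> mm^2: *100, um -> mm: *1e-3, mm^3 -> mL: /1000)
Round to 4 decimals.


V = 47*100 * 283*1e-3 / 1000
= 1.3301 mL

1.3301


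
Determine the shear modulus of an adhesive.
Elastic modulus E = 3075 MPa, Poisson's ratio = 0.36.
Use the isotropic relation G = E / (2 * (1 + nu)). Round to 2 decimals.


G = 3075 / (2*(1+0.36)) = 3075 / 2.72
= 1130.51 MPa

1130.51


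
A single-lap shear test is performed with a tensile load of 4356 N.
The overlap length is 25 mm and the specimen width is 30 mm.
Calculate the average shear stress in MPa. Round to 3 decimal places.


Shear stress = F / (overlap * width)
= 4356 / (25 * 30)
= 4356 / 750
= 5.808 MPa

5.808


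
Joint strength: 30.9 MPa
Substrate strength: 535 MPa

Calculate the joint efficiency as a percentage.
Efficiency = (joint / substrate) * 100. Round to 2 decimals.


Efficiency = (30.9 / 535) * 100 = 5.78%

5.78


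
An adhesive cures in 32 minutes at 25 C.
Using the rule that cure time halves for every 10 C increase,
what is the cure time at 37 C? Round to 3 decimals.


Factor = 2^((37 - 25) / 10) = 2.2974
Cure time = 32 / 2.2974
= 13.929 minutes

13.929


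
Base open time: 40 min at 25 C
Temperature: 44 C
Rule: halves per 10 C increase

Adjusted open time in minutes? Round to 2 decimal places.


Acceleration = 2^((44-25)/10) = 3.7321
Open time = 40 / 3.7321 = 10.72 min

10.72


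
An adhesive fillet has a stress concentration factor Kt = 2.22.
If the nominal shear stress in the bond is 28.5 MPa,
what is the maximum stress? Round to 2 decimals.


Max stress = 28.5 * 2.22 = 63.27 MPa

63.27


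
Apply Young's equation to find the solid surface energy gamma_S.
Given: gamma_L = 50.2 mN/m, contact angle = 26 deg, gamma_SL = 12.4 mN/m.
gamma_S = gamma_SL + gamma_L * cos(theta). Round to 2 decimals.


theta_rad = 26 * pi/180 = 0.453786
gamma_S = 12.4 + 50.2 * cos(0.453786)
= 57.52 mN/m

57.52


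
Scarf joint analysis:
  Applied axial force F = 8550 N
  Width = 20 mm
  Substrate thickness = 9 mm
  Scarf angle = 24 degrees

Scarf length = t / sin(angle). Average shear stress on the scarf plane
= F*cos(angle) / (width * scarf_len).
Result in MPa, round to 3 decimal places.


Scarf length = 9 / sin(24 deg) = 22.1273 mm
cos(24 deg) = 0.913545
Shear = 8550 * 0.913545 / (20 * 22.1273)
= 17.650 MPa

17.650


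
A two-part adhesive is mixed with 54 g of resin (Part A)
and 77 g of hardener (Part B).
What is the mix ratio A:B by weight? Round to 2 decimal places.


Mix ratio = mass_A / mass_B
= 54 / 77
= 0.70

0.70


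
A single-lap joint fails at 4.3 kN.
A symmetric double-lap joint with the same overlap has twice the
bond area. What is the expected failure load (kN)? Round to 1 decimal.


Double-lap load = 2 * 4.3 = 8.6 kN

8.6


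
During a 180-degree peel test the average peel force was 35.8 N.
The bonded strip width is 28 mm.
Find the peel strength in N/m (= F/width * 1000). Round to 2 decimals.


Peel strength = F/width * 1000
= 35.8 / 28 * 1000
= 1278.57 N/m

1278.57


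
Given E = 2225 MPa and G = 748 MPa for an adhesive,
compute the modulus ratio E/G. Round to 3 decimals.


E/G ratio = 2225 / 748 = 2.975

2.975


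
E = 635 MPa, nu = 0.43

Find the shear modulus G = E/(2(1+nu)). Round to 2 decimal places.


G = 635 / (2 * 1.43)
= 222.03 MPa

222.03


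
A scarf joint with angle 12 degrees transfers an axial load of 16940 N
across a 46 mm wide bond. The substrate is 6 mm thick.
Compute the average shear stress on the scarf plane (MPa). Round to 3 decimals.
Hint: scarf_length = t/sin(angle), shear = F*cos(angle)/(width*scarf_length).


scarf_length = 6 / sin(12 deg) = 28.8584 mm
cos(12 deg) = 0.978148
shear stress = 16940 * 0.978148 / (46 * 28.8584)
= 12.482 MPa

12.482


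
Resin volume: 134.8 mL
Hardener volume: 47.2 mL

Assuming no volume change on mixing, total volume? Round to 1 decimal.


V_total = 134.8 + 47.2 = 182.0 mL

182.0


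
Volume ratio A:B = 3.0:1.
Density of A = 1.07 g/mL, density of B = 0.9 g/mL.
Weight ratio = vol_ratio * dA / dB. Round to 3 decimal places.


Wt ratio = 3.0 * 1.07 / 0.9
= 3.567

3.567


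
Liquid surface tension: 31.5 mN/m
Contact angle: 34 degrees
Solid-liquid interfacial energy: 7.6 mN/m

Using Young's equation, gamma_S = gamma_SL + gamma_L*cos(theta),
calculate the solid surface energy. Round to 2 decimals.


gamma_S = 7.6 + 31.5 * cos(34)
= 33.71 mN/m

33.71


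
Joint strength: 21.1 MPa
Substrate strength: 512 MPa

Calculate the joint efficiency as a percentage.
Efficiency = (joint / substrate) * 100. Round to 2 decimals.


Efficiency = (21.1 / 512) * 100 = 4.12%

4.12


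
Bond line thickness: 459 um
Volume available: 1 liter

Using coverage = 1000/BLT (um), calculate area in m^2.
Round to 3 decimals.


1 L = 1e6 mm^3, thickness = 459 um = 0.459 mm
Area = 1e6 / 0.459 mm^2 = (1e6 / 0.459) / 1e6 m^2 = 1000 / 459 m^2
= 2.179 m^2

2.179


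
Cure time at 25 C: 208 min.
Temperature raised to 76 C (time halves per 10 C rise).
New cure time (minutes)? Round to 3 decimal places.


Acceleration factor = 2^(51/10) = 34.2968
New time = 208 / 34.2968 = 6.065 min

6.065


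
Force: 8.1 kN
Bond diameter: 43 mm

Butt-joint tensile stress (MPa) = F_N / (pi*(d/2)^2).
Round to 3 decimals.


F_N = 8.1 * 1000 = 8100.0 N
A = pi*(21.5)^2 = 1452.2012 mm^2
stress = 8100.0 / 1452.2012 = 5.578 MPa

5.578


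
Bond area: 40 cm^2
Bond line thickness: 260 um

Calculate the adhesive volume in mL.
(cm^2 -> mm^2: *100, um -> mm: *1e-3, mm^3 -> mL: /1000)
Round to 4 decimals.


V = 40*100 * 260*1e-3 / 1000
= 1.0400 mL

1.0400


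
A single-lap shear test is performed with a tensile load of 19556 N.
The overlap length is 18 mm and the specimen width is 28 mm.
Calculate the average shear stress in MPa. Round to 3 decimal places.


Shear stress = F / (overlap * width)
= 19556 / (18 * 28)
= 19556 / 504
= 38.802 MPa

38.802


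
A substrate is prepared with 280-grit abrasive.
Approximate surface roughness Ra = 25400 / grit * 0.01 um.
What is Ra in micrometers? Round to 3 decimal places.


Ra = 25400 / 280 * 0.01 = 0.907 um

0.907


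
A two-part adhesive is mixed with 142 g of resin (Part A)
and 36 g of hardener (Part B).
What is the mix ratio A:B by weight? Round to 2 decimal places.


Mix ratio = mass_A / mass_B
= 142 / 36
= 3.94

3.94


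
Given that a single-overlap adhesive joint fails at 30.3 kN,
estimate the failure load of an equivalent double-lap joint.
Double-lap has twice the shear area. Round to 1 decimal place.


Double-lap factor = 2
Expected load = 30.3 * 2 = 60.6 kN

60.6


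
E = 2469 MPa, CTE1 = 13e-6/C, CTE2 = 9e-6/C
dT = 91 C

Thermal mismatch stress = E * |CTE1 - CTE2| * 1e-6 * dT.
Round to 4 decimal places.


= 2469 * 4e-6 * 91
= 0.8987 MPa

0.8987


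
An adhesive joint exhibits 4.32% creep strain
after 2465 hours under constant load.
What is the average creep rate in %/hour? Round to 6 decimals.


Creep rate = strain / time
= 4.32 / 2465
= 0.001753 %/h

0.001753


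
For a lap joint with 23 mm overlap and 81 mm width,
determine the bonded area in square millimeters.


Area = 23 * 81 = 1863 mm^2

1863


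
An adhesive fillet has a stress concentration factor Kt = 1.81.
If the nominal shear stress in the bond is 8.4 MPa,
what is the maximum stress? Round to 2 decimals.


Max stress = 8.4 * 1.81 = 15.20 MPa

15.20


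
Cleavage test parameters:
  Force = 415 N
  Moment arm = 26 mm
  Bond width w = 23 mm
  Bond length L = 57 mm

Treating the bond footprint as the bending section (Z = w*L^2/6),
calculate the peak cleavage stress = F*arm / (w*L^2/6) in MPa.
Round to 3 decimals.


M = 415 * 26 = 10790 N*mm
Z = 23 * 57^2 / 6 = 74727 / 6 mm^3
sigma = M / Z = 6 * 10790 / 74727 = 64740 / 74727
= 0.866 MPa

0.866


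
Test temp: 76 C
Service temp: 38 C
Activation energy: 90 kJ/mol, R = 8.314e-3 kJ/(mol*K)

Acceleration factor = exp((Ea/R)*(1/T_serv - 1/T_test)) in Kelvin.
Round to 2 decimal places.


AF = exp((90/0.008314)*(1/311.15 - 1/349.15))
= 44.10

44.10


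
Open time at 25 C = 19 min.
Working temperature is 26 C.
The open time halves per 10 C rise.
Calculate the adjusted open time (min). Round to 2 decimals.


factor = 2^((26 - 25) / 10) = 1.0718
ot = 19 / 1.0718 = 17.73 min

17.73


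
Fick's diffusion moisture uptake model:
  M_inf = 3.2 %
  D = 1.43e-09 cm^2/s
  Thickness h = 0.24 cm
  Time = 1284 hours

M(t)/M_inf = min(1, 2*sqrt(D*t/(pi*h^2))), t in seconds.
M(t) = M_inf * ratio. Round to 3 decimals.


t_sec = 1284 * 3600 = 4622400
ratio = 2*sqrt(1.43e-09*4622400/(pi*0.24^2))
= min(1, 0.382248)
= 0.382248
M(t) = 3.2 * 0.382248 = 1.223 %

1.223


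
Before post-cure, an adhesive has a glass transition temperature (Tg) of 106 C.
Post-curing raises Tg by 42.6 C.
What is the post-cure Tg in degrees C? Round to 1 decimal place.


Tg_post = Tg_base + delta_Tg
= 106 + 42.6
= 148.6 C

148.6


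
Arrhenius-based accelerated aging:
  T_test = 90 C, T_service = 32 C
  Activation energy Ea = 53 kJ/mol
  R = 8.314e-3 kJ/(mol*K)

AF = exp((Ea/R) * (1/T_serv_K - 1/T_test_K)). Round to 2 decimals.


T_test_K = 363.15, T_serv_K = 305.15
AF = exp((53/8.314e-3) * (1/305.15 - 1/363.15))
= 28.12

28.12


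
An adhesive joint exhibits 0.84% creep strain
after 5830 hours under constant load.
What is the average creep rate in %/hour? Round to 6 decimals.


Creep rate = strain / time
= 0.84 / 5830
= 0.000144 %/h

0.000144


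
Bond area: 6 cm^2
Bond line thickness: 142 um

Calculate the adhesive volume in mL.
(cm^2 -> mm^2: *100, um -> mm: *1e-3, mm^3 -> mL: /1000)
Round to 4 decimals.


V = 6*100 * 142*1e-3 / 1000
= 0.0852 mL

0.0852


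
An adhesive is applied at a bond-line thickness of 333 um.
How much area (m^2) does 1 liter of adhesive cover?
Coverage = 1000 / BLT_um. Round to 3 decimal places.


Coverage = 1000 / 333 = 3.003 m^2

3.003


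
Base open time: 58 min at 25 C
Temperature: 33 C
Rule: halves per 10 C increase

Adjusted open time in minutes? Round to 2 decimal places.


Acceleration = 2^((33-25)/10) = 1.7411
Open time = 58 / 1.7411 = 33.31 min

33.31


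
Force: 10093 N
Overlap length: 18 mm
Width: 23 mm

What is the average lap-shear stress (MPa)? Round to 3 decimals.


Average shear stress = F / (overlap * width)
= 10093 / (18 * 23)
= 24.379 MPa

24.379


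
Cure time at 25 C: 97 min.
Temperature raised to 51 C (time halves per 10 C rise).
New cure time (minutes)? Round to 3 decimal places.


Acceleration factor = 2^(26/10) = 6.0629
New time = 97 / 6.0629 = 15.999 min

15.999


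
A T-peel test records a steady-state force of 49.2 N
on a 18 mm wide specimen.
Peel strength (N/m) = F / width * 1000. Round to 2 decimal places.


Peel strength = 49.2 / 18 * 1000
= 2733.33 N/m

2733.33


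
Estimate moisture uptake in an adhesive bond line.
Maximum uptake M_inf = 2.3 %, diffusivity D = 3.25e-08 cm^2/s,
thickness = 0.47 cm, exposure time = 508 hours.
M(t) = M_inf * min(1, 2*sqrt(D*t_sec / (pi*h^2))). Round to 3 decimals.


Convert time: 508 h = 1828800 s
ratio = min(1, 2*sqrt(3.25e-08*1828800/(pi*0.47^2)))
= 0.585305
M(t) = 2.3 * 0.585305 = 1.346%

1.346


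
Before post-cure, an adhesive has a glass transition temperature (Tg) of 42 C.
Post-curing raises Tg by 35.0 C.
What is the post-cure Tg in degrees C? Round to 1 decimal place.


Tg_post = Tg_base + delta_Tg
= 42 + 35.0
= 77.0 C

77.0


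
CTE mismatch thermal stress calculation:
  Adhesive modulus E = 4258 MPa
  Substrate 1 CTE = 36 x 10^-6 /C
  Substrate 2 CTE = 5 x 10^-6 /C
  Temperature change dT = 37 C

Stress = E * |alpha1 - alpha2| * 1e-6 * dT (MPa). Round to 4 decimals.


delta_alpha = |36 - 5| = 31 x 10^-6/C
Stress = 4258 * 31e-6 * 37
= 4.8839 MPa

4.8839


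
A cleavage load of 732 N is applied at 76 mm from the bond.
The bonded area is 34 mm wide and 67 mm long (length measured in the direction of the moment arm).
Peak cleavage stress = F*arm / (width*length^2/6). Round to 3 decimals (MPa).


Moment = 732 * 76 = 55632 N*mm
Section modulus = 34 * 4489 / 6 = 152626 / 6 mm^3
Stress = 55632 / (152626 / 6) = 333792 / 152626
= 2.187 MPa

2.187


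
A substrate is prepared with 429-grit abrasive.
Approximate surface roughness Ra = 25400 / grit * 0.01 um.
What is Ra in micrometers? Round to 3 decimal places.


Ra = 25400 / 429 * 0.01 = 0.592 um

0.592


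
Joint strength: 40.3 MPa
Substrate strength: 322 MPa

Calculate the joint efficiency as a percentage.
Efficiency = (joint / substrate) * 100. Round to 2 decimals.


Efficiency = (40.3 / 322) * 100 = 12.52%

12.52


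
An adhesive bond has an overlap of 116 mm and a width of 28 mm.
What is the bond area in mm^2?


Bond area = overlap * width
= 116 * 28
= 3248 mm^2

3248


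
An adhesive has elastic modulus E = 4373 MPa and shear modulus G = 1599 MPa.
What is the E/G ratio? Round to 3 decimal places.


E/G = 4373 / 1599 = 2.735

2.735


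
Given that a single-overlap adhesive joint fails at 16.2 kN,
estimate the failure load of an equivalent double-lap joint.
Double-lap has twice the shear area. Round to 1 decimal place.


Double-lap factor = 2
Expected load = 16.2 * 2 = 32.4 kN

32.4


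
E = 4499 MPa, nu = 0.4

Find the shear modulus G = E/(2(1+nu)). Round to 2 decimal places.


G = 4499 / (2 * 1.40)
= 1606.79 MPa

1606.79


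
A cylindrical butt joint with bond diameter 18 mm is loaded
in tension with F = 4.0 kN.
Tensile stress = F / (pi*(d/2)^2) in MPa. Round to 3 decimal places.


Area = pi * (18/2)^2 = 254.4690 mm^2
Stress = 4.0*1000 / 254.4690
= 15.719 MPa

15.719


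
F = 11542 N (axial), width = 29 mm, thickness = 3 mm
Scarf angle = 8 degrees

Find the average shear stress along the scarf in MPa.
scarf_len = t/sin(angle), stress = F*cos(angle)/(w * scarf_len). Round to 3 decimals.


scarf_len = 3/sin(8 deg) = 21.5559
cos(8 deg) = 0.990268
stress = 11542*0.990268/(29*21.5559) = 18.284 MPa

18.284


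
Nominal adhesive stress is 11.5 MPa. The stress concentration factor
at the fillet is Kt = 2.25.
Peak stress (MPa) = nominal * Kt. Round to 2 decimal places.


Peak = 11.5 * 2.25 = 25.88 MPa

25.88


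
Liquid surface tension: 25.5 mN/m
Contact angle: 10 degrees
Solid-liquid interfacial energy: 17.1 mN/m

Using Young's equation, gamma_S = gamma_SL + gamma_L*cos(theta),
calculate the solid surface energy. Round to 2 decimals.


gamma_S = 17.1 + 25.5 * cos(10)
= 42.21 mN/m

42.21


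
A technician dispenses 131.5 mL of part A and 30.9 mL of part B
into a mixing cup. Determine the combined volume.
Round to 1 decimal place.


Combined volume = 131.5 + 30.9
= 162.4 mL

162.4


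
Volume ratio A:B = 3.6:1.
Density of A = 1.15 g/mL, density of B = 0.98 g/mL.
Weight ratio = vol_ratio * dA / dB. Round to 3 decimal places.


Wt ratio = 3.6 * 1.15 / 0.98
= 4.224

4.224


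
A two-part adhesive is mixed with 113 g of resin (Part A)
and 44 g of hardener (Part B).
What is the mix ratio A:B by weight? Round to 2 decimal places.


Mix ratio = mass_A / mass_B
= 113 / 44
= 2.57

2.57


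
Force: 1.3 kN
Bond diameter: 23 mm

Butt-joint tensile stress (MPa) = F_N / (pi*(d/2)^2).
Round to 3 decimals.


F_N = 1.3 * 1000 = 1300.0 N
A = pi*(11.5)^2 = 415.4756 mm^2
stress = 1300.0 / 415.4756 = 3.129 MPa

3.129


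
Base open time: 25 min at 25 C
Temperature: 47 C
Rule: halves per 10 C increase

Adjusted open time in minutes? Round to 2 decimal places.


Acceleration = 2^((47-25)/10) = 4.5948
Open time = 25 / 4.5948 = 5.44 min

5.44


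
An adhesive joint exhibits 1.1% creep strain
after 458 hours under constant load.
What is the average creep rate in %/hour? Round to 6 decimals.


Creep rate = strain / time
= 1.1 / 458
= 0.002402 %/h

0.002402


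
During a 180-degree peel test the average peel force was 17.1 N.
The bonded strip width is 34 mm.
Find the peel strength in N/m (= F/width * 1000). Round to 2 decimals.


Peel strength = F/width * 1000
= 17.1 / 34 * 1000
= 502.94 N/m

502.94


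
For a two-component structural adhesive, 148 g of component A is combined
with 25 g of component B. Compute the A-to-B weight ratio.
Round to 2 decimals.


Weight ratio A:B = 148 / 25
= 5.92

5.92


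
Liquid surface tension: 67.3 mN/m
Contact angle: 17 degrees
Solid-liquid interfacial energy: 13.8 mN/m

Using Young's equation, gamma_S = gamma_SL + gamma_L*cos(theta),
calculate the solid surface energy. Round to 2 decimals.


gamma_S = 13.8 + 67.3 * cos(17)
= 78.16 mN/m

78.16


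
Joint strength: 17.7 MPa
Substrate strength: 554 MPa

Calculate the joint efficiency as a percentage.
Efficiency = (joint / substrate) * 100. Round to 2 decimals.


Efficiency = (17.7 / 554) * 100 = 3.19%

3.19


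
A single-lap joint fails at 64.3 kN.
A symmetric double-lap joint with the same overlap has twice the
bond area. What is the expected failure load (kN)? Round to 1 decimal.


Double-lap load = 2 * 64.3 = 128.6 kN

128.6


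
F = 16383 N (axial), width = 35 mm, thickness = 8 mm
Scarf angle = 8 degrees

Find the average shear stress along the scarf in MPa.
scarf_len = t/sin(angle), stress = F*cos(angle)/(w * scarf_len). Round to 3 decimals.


scarf_len = 8/sin(8 deg) = 57.4824
cos(8 deg) = 0.990268
stress = 16383*0.990268/(35*57.4824) = 8.064 MPa

8.064


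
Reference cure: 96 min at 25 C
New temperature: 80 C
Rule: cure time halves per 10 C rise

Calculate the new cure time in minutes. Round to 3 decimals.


factor = 2^((80-25)/10) = 45.2548
t_new = 96 / 45.2548 = 2.121 min

2.121


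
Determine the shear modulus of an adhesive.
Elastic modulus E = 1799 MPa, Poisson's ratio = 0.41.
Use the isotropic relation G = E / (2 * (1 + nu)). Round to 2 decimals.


G = 1799 / (2*(1+0.41)) = 1799 / 2.82
= 637.94 MPa

637.94


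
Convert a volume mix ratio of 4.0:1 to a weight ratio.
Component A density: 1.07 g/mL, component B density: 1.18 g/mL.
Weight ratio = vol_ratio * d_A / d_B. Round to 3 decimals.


= 4.0 * 1.07 / 1.18 = 3.627

3.627


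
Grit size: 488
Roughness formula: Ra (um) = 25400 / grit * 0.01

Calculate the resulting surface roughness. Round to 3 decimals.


Ra = 25400 / 488 * 0.01
= 0.520 um

0.520


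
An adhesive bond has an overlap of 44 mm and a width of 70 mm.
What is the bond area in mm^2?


Bond area = overlap * width
= 44 * 70
= 3080 mm^2

3080


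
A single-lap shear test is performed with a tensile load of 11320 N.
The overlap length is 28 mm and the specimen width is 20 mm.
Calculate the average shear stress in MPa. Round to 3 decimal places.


Shear stress = F / (overlap * width)
= 11320 / (28 * 20)
= 11320 / 560
= 20.214 MPa

20.214


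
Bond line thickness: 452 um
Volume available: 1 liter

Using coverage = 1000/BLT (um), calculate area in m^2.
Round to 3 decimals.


1 L = 1e6 mm^3, thickness = 452 um = 0.452 mm
Area = 1e6 / 0.452 mm^2 = (1e6 / 0.452) / 1e6 m^2 = 1000 / 452 m^2
= 2.212 m^2

2.212


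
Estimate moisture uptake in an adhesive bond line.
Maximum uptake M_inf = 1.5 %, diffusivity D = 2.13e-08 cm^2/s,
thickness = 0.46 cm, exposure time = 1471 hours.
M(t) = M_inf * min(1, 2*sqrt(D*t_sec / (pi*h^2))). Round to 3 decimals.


Convert time: 1471 h = 5295600 s
ratio = min(1, 2*sqrt(2.13e-08*5295600/(pi*0.46^2)))
= 0.823843
M(t) = 1.5 * 0.823843 = 1.236%

1.236


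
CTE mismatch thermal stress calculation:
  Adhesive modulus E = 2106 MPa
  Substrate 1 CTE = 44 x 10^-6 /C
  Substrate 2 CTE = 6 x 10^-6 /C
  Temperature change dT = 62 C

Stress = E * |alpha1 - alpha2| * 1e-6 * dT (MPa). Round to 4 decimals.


delta_alpha = |44 - 6| = 38 x 10^-6/C
Stress = 2106 * 38e-6 * 62
= 4.9617 MPa

4.9617


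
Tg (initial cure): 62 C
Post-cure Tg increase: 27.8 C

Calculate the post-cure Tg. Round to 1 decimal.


Post-cure Tg = 62 + 27.8 = 89.8 C

89.8


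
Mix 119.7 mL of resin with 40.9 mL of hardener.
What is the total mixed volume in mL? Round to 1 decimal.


Total = 119.7 + 40.9 = 160.6 mL

160.6


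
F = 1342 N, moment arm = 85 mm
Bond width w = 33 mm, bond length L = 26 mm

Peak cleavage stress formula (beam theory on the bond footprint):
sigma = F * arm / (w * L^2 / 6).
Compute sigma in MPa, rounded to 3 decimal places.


sigma = (1342 * 85) / (33 * 676 / 6)
= 114070 * 6 / 22308
= 684420 / 22308
= 30.680 MPa

30.680


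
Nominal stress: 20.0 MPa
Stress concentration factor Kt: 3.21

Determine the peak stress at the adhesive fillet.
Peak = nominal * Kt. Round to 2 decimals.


Peak stress = 20.0 * 3.21
= 64.20 MPa

64.20


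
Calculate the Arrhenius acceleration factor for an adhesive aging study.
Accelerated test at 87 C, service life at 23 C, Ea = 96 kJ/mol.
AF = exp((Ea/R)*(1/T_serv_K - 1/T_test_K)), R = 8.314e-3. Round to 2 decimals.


T_test = 360.15 K, T_serv = 296.15 K
Ea/R = 96 / 0.008314 = 11546.79
AF = exp(11546.79 * (1/296.15 - 1/360.15))
= 1021.07

1021.07
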